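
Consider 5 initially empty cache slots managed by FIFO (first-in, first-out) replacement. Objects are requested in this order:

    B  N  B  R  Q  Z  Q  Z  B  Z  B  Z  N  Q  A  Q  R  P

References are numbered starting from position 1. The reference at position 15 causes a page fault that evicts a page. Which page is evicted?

pos 1: B -> miss, frames {B}
pos 2: N -> miss, frames {B,N}
pos 3: B -> hit
pos 4: R -> miss, frames {B,N,R}
pos 5: Q -> miss, frames {B,N,R,Q}
pos 6: Z -> miss, frames {B,N,R,Q,Z}
pos 7: Q -> hit
pos 8: Z -> hit
pos 9: B -> hit
pos 10: Z -> hit
pos 11: B -> hit
pos 12: Z -> hit
pos 13: N -> hit
pos 14: Q -> hit
pos 15: A -> miss, evict B, frames {N,R,Q,Z,A}
At position 15, page B is evicted.

B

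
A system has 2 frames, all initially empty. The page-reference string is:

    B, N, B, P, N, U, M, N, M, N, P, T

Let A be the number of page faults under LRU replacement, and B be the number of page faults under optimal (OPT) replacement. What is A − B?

Under LRU: F F . F F F F F . . F F → 9 faults.
Under OPT: F F . F . F F . . . F F → 7 faults.
A − B = 9 − 7 = 2.

2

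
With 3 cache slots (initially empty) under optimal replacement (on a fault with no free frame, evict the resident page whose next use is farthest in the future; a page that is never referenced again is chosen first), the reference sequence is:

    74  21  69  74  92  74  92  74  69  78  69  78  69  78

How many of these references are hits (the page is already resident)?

74: miss, frames {74}
21: miss, frames {74,21}
69: miss, frames {74,21,69}
74: hit
92: miss, evict 21, frames {74,69,92}
74: hit
92: hit
74: hit
69: hit
78: miss, evict 92, frames {74,69,78}
69: hit
78: hit
69: hit
78: hit
Hits: 9.

9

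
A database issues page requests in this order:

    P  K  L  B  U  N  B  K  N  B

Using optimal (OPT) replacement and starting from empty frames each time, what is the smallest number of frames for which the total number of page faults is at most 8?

2

f=1: 10 faults
f=2: 8 faults
f=3: 6 faults
f=4: 6 faults
f=5: 6 faults
f=6: 6 faults
Smallest f with faults ≤ 8 is 2.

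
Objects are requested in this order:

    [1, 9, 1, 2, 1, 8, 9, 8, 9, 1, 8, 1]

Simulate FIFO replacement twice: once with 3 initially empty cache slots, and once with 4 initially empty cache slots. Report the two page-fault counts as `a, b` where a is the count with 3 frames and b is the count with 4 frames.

3 frames: F F . F . F . . . F . . → 5 faults.
4 frames: F F . F . F . . . . . . → 4 faults.
4 < 5: adding a frame reduced faults, as is typical.

5, 4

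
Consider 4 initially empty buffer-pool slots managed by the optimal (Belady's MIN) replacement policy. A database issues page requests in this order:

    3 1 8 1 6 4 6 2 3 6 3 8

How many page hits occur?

3 → fault, frames {3}
1 → fault, frames {3,1}
8 → fault, frames {3,1,8}
1 → hit
6 → fault, frames {3,1,8,6}
4 → fault, evict 1, frames {3,8,6,4}
6 → hit
2 → fault, evict 4, frames {3,8,6,2}
3 → hit
6 → hit
3 → hit
8 → hit
Hits: 6.

6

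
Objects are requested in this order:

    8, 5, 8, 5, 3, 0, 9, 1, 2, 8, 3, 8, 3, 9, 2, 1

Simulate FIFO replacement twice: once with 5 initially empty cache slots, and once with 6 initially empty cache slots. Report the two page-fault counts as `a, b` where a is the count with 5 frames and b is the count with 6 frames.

5 frames: F F . . F F F F F F F . . . . . → 9 faults.
6 frames: F F . . F F F F F F . . . . . . → 8 faults.
8 < 9: adding a frame reduced faults, as is typical.

9, 8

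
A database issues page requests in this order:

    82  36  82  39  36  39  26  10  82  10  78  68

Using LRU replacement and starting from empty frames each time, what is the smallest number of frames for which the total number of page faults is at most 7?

f=1: 12 faults
f=2: 9 faults
f=3: 8 faults
f=4: 8 faults
f=5: 7 faults
f=6: 7 faults
f=7: 7 faults
Smallest f with faults ≤ 7 is 5.

5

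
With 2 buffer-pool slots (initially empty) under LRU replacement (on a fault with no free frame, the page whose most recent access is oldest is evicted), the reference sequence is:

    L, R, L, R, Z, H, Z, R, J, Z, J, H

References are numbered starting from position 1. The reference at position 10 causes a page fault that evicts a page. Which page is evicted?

pos 1: L: fault, frames [L]
pos 2: R: fault, frames [L, R]
pos 3: L: hit
pos 4: R: hit
pos 5: Z: fault, evict L, frames [R, Z]
pos 6: H: fault, evict R, frames [Z, H]
pos 7: Z: hit
pos 8: R: fault, evict H, frames [Z, R]
pos 9: J: fault, evict Z, frames [R, J]
pos 10: Z: fault, evict R, frames [J, Z]
At position 10, page R is evicted.

R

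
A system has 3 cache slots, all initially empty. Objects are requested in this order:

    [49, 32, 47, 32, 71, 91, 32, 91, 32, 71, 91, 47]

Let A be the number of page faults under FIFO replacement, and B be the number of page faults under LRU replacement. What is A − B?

Under FIFO: F F F . F F F . . . . F → 7 faults.
Under LRU: F F F . F F . . . . . F → 6 faults.
A − B = 7 − 6 = 1.

1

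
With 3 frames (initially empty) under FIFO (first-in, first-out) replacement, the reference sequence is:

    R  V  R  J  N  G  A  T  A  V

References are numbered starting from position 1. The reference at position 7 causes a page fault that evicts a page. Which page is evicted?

J

pos 1: R → fault, frames (R)
pos 2: V → fault, frames (R V)
pos 3: R → hit
pos 4: J → fault, frames (R V J)
pos 5: N → fault, evict R, frames (V J N)
pos 6: G → fault, evict V, frames (J N G)
pos 7: A → fault, evict J, frames (N G A)
At position 7, page J is evicted.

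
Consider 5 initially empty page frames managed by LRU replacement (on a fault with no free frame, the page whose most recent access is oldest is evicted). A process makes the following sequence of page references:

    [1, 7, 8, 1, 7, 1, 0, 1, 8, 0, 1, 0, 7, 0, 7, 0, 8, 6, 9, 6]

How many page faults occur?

1 → miss, frames (1)
7 → miss, frames (1 7)
8 → miss, frames (1 7 8)
1 → hit
7 → hit
1 → hit
0 → miss, frames (8 7 1 0)
1 → hit
8 → hit
0 → hit
1 → hit
0 → hit
7 → hit
0 → hit
7 → hit
0 → hit
8 → hit
6 → miss, frames (1 7 0 8 6)
9 → miss, evict 1, frames (7 0 8 6 9)
6 → hit
Page faults: 6.

6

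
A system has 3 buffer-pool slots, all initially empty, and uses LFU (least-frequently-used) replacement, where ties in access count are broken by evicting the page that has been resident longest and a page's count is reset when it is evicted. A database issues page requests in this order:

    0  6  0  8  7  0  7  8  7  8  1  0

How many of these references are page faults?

6

0 -> miss, frames {0}
6 -> miss, frames {0,6}
0 -> hit
8 -> miss, frames {0,6,8}
7 -> miss, evict 6, frames {0,8,7}
0 -> hit
7 -> hit
8 -> hit
7 -> hit
8 -> hit
1 -> miss, evict 0, frames {8,7,1}
0 -> miss, evict 1, frames {8,7,0}
Page faults: 6.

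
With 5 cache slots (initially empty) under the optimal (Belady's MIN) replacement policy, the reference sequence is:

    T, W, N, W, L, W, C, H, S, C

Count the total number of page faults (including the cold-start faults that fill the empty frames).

T -> fault, frames (T)
W -> fault, frames (T W)
N -> fault, frames (T W N)
W -> hit
L -> fault, frames (T W N L)
W -> hit
C -> fault, frames (T W N L C)
H -> fault, evict L, frames (T W N C H)
S -> fault, evict H, frames (T W N C S)
C -> hit
Page faults: 7.

7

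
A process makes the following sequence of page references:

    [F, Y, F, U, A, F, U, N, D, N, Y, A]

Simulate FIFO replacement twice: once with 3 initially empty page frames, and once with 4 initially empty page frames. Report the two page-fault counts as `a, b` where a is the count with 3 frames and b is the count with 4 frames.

3 frames: F F . F F F . F F . F F → 9 faults.
4 frames: F F . F F . . F F . F . → 7 faults.
7 < 9: adding a frame reduced faults, as is typical.

9, 7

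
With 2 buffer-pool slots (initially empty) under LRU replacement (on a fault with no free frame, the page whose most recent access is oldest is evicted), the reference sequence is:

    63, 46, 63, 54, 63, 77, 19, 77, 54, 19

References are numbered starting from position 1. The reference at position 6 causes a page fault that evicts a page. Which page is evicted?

pos 1: 63 -> miss, frames [63]
pos 2: 46 -> miss, frames [63, 46]
pos 3: 63 -> hit
pos 4: 54 -> miss, evict 46, frames [63, 54]
pos 5: 63 -> hit
pos 6: 77 -> miss, evict 54, frames [63, 77]
At position 6, page 54 is evicted.

54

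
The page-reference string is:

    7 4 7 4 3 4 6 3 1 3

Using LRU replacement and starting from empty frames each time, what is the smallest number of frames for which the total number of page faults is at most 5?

f=1: 10 faults
f=2: 6 faults
f=3: 5 faults
f=4: 5 faults
f=5: 5 faults
Smallest f with faults ≤ 5 is 3.

3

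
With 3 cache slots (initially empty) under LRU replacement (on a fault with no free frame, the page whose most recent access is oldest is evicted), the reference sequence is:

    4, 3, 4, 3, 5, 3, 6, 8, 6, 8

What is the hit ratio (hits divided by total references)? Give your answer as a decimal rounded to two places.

0.50

4 → miss, frames (4)
3 → miss, frames (4 3)
4 → hit
3 → hit
5 → miss, frames (4 3 5)
3 → hit
6 → miss, evict 4, frames (5 3 6)
8 → miss, evict 5, frames (3 6 8)
6 → hit
8 → hit
Hits: 5 of 10 references → 5/10 = 0.5000.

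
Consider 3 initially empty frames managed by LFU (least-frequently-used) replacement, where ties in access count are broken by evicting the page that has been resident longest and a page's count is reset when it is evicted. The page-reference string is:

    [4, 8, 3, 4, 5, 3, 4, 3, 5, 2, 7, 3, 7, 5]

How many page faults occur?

4: fault, frames {4}
8: fault, frames {4,8}
3: fault, frames {4,8,3}
4: hit
5: fault, evict 8, frames {4,3,5}
3: hit
4: hit
3: hit
5: hit
2: fault, evict 5, frames {4,3,2}
7: fault, evict 2, frames {4,3,7}
3: hit
7: hit
5: fault, evict 7, frames {4,3,5}
Page faults: 7.

7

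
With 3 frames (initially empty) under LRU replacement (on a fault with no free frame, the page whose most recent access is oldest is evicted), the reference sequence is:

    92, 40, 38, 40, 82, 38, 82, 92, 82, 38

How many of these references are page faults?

5

92 -> fault, frames (92)
40 -> fault, frames (92 40)
38 -> fault, frames (92 40 38)
40 -> hit
82 -> fault, evict 92, frames (38 40 82)
38 -> hit
82 -> hit
92 -> fault, evict 40, frames (38 82 92)
82 -> hit
38 -> hit
Page faults: 5.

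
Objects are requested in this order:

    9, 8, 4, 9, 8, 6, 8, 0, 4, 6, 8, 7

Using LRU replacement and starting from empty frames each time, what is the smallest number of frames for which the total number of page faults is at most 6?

f=1: 12 faults
f=2: 11 faults
f=3: 9 faults
f=4: 7 faults
f=5: 6 faults
f=6: 6 faults
Smallest f with faults ≤ 6 is 5.

5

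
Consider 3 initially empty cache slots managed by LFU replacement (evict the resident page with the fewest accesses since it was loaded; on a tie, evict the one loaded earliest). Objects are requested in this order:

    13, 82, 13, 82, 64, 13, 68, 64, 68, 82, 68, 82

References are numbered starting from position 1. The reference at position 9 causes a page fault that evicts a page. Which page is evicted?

64

pos 1: 13 -> fault, frames (13)
pos 2: 82 -> fault, frames (13 82)
pos 3: 13 -> hit
pos 4: 82 -> hit
pos 5: 64 -> fault, frames (13 82 64)
pos 6: 13 -> hit
pos 7: 68 -> fault, evict 64, frames (13 82 68)
pos 8: 64 -> fault, evict 68, frames (13 82 64)
pos 9: 68 -> fault, evict 64, frames (13 82 68)
At position 9, page 64 is evicted.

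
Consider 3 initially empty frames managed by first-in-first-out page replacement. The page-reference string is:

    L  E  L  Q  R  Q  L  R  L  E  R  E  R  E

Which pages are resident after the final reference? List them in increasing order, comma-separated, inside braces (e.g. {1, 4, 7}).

{E, L, R}

L: miss, frames [L]
E: miss, frames [L, E]
L: hit
Q: miss, frames [L, E, Q]
R: miss, evict L, frames [E, Q, R]
Q: hit
L: miss, evict E, frames [Q, R, L]
R: hit
L: hit
E: miss, evict Q, frames [R, L, E]
R: hit
E: hit
R: hit
E: hit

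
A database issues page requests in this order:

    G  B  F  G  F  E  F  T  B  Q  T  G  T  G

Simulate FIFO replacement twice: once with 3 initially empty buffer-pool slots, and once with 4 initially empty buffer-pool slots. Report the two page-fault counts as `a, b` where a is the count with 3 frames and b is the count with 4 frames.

9, 7

3 frames: F F F . . F . F F F . F F . → 9 faults.
4 frames: F F F . . F . F . F . F . . → 7 faults.
7 < 9: adding a frame reduced faults, as is typical.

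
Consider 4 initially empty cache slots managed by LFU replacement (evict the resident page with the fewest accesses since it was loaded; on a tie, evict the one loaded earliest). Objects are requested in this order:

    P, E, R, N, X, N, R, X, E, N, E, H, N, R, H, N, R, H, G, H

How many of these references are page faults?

P → miss, frames (P)
E → miss, frames (P E)
R → miss, frames (P E R)
N → miss, frames (P E R N)
X → miss, evict P, frames (E R N X)
N → hit
R → hit
X → hit
E → hit
N → hit
E → hit
H → miss, evict R, frames (E N X H)
N → hit
R → miss, evict H, frames (E N X R)
H → miss, evict R, frames (E N X H)
N → hit
R → miss, evict H, frames (E N X R)
H → miss, evict R, frames (E N X H)
G → miss, evict H, frames (E N X G)
H → miss, evict G, frames (E N X H)
Page faults: 12.

12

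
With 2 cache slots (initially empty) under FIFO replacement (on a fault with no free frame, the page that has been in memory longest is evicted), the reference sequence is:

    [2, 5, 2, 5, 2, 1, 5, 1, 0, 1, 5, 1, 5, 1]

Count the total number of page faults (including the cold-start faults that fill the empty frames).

2: fault, frames {2}
5: fault, frames {2,5}
2: hit
5: hit
2: hit
1: fault, evict 2, frames {5,1}
5: hit
1: hit
0: fault, evict 5, frames {1,0}
1: hit
5: fault, evict 1, frames {0,5}
1: fault, evict 0, frames {5,1}
5: hit
1: hit
Page faults: 6.

6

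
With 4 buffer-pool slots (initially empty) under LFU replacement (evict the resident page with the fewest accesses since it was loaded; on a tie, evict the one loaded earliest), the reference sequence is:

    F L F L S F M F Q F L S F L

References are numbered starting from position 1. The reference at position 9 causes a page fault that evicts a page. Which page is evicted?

pos 1: F -> miss, frames [F]
pos 2: L -> miss, frames [F, L]
pos 3: F -> hit
pos 4: L -> hit
pos 5: S -> miss, frames [F, L, S]
pos 6: F -> hit
pos 7: M -> miss, frames [F, L, S, M]
pos 8: F -> hit
pos 9: Q -> miss, evict S, frames [F, L, M, Q]
At position 9, page S is evicted.

S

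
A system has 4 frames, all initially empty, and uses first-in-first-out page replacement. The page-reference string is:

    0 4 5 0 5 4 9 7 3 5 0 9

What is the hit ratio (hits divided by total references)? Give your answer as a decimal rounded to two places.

0.42

0 -> miss, frames {0}
4 -> miss, frames {0,4}
5 -> miss, frames {0,4,5}
0 -> hit
5 -> hit
4 -> hit
9 -> miss, frames {0,4,5,9}
7 -> miss, evict 0, frames {4,5,9,7}
3 -> miss, evict 4, frames {5,9,7,3}
5 -> hit
0 -> miss, evict 5, frames {9,7,3,0}
9 -> hit
Hits: 5 of 12 references → 5/12 = 0.4167.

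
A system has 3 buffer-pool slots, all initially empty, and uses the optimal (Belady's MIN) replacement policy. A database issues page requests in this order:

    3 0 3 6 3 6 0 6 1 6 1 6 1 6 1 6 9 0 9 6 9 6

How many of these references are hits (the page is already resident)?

3 -> miss, frames {3}
0 -> miss, frames {3,0}
3 -> hit
6 -> miss, frames {3,0,6}
3 -> hit
6 -> hit
0 -> hit
6 -> hit
1 -> miss, evict 3, frames {0,6,1}
6 -> hit
1 -> hit
6 -> hit
1 -> hit
6 -> hit
1 -> hit
6 -> hit
9 -> miss, evict 1, frames {0,6,9}
0 -> hit
9 -> hit
6 -> hit
9 -> hit
6 -> hit
Hits: 17.

17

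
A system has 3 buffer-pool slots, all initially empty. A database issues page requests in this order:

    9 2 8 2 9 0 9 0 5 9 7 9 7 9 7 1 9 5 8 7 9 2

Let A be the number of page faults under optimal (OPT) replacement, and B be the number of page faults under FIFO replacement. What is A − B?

Under OPT: F F F . . F . . F . F . . . . F . . F F . F → 10 faults.
Under FIFO: F F F . . F F . F . F . . . . F F F F F F F → 14 faults.
A − B = 10 − 14 = -4.

-4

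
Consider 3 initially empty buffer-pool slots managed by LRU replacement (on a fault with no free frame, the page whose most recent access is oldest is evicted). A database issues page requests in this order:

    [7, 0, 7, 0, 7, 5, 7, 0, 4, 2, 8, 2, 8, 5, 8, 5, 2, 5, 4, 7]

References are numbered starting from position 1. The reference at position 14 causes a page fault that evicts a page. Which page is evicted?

4

pos 1: 7 -> miss, frames [7]
pos 2: 0 -> miss, frames [7, 0]
pos 3: 7 -> hit
pos 4: 0 -> hit
pos 5: 7 -> hit
pos 6: 5 -> miss, frames [0, 7, 5]
pos 7: 7 -> hit
pos 8: 0 -> hit
pos 9: 4 -> miss, evict 5, frames [7, 0, 4]
pos 10: 2 -> miss, evict 7, frames [0, 4, 2]
pos 11: 8 -> miss, evict 0, frames [4, 2, 8]
pos 12: 2 -> hit
pos 13: 8 -> hit
pos 14: 5 -> miss, evict 4, frames [2, 8, 5]
At position 14, page 4 is evicted.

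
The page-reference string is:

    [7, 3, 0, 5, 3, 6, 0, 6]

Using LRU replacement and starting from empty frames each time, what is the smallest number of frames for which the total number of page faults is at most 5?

f=1: 8 faults
f=2: 7 faults
f=3: 6 faults
f=4: 5 faults
f=5: 5 faults
Smallest f with faults ≤ 5 is 4.

4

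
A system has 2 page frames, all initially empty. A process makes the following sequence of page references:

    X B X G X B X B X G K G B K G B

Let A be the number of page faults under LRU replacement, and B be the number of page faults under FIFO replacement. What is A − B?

Under LRU: F F . F . F . . . F F . F F F F → 10 faults.
Under FIFO: F F . F F F . . . F F . F . F . → 9 faults.
A − B = 10 − 9 = 1.

1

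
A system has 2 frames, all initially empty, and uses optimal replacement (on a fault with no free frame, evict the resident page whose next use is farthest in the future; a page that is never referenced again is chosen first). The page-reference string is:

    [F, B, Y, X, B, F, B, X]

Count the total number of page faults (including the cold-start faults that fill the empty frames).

F → miss, frames {F}
B → miss, frames {F,B}
Y → miss, evict F, frames {B,Y}
X → miss, evict Y, frames {B,X}
B → hit
F → miss, evict X, frames {B,F}
B → hit
X → miss, evict F, frames {B,X}
Page faults: 6.

6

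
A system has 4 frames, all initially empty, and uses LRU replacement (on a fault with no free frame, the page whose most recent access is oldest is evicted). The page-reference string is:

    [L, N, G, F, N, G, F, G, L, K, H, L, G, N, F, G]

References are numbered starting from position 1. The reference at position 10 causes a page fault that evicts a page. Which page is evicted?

N

pos 1: L → fault, frames {L}
pos 2: N → fault, frames {L,N}
pos 3: G → fault, frames {L,N,G}
pos 4: F → fault, frames {L,N,G,F}
pos 5: N → hit
pos 6: G → hit
pos 7: F → hit
pos 8: G → hit
pos 9: L → hit
pos 10: K → fault, evict N, frames {F,G,L,K}
At position 10, page N is evicted.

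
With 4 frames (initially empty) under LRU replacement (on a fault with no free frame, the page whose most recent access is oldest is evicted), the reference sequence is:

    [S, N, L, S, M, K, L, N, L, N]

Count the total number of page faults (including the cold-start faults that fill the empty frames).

6

S → miss, frames (S)
N → miss, frames (S N)
L → miss, frames (S N L)
S → hit
M → miss, frames (N L S M)
K → miss, evict N, frames (L S M K)
L → hit
N → miss, evict S, frames (M K L N)
L → hit
N → hit
Page faults: 6.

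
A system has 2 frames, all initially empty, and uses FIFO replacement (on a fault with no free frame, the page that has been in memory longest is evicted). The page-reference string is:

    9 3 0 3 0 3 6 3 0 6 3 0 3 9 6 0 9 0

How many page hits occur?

5

9 -> miss, frames {9}
3 -> miss, frames {9,3}
0 -> miss, evict 9, frames {3,0}
3 -> hit
0 -> hit
3 -> hit
6 -> miss, evict 3, frames {0,6}
3 -> miss, evict 0, frames {6,3}
0 -> miss, evict 6, frames {3,0}
6 -> miss, evict 3, frames {0,6}
3 -> miss, evict 0, frames {6,3}
0 -> miss, evict 6, frames {3,0}
3 -> hit
9 -> miss, evict 3, frames {0,9}
6 -> miss, evict 0, frames {9,6}
0 -> miss, evict 9, frames {6,0}
9 -> miss, evict 6, frames {0,9}
0 -> hit
Hits: 5.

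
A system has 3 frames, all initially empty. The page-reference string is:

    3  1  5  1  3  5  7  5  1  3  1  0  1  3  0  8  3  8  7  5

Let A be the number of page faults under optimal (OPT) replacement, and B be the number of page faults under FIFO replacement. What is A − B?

Under OPT: F F F . . . F . . F . F . . . F . . F F → 9 faults.
Under FIFO: F F F . . . F . . F F F . . . F F . F F → 11 faults.
A − B = 9 − 11 = -2.

-2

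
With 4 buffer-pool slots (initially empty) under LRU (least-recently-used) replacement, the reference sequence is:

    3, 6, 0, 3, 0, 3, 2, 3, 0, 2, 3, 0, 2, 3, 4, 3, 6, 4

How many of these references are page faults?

6

3 → miss, frames [3]
6 → miss, frames [3, 6]
0 → miss, frames [3, 6, 0]
3 → hit
0 → hit
3 → hit
2 → miss, frames [6, 0, 3, 2]
3 → hit
0 → hit
2 → hit
3 → hit
0 → hit
2 → hit
3 → hit
4 → miss, evict 6, frames [0, 2, 3, 4]
3 → hit
6 → miss, evict 0, frames [2, 4, 3, 6]
4 → hit
Page faults: 6.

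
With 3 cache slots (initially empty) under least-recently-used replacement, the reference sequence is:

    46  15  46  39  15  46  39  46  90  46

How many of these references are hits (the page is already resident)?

6

46 → fault, frames (46)
15 → fault, frames (46 15)
46 → hit
39 → fault, frames (15 46 39)
15 → hit
46 → hit
39 → hit
46 → hit
90 → fault, evict 15, frames (39 46 90)
46 → hit
Hits: 6.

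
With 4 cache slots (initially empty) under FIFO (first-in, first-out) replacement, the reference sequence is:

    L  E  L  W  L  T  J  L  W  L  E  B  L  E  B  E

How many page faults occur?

8

L: miss, frames (L)
E: miss, frames (L E)
L: hit
W: miss, frames (L E W)
L: hit
T: miss, frames (L E W T)
J: miss, evict L, frames (E W T J)
L: miss, evict E, frames (W T J L)
W: hit
L: hit
E: miss, evict W, frames (T J L E)
B: miss, evict T, frames (J L E B)
L: hit
E: hit
B: hit
E: hit
Page faults: 8.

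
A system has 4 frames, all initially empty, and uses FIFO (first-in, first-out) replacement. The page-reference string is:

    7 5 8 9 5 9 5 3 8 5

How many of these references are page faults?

7 -> fault, frames {7}
5 -> fault, frames {7,5}
8 -> fault, frames {7,5,8}
9 -> fault, frames {7,5,8,9}
5 -> hit
9 -> hit
5 -> hit
3 -> fault, evict 7, frames {5,8,9,3}
8 -> hit
5 -> hit
Page faults: 5.

5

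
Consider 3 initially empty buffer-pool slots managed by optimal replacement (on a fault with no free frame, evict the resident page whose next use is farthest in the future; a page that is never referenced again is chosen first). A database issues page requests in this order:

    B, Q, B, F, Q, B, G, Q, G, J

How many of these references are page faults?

B: miss, frames {B}
Q: miss, frames {B,Q}
B: hit
F: miss, frames {B,Q,F}
Q: hit
B: hit
G: miss, evict F, frames {B,Q,G}
Q: hit
G: hit
J: miss, evict G, frames {B,Q,J}
Page faults: 5.

5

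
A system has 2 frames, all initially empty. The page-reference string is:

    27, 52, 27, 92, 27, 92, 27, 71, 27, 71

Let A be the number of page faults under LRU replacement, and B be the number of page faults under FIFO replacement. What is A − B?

-1

Under LRU: F F . F . . . F . . → 4 faults.
Under FIFO: F F . F F . . F . . → 5 faults.
A − B = 4 − 5 = -1.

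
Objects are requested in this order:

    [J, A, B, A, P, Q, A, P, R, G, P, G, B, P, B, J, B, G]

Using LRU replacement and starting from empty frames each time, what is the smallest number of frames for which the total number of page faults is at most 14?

2

f=1: 18 faults
f=2: 14 faults
f=3: 10 faults
f=4: 9 faults
f=5: 9 faults
f=6: 8 faults
f=7: 7 faults
Smallest f with faults ≤ 14 is 2.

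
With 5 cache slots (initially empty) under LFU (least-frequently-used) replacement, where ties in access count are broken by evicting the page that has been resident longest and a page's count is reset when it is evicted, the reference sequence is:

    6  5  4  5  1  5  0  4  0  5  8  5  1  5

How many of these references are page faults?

6

6: miss, frames [6]
5: miss, frames [6, 5]
4: miss, frames [6, 5, 4]
5: hit
1: miss, frames [6, 5, 4, 1]
5: hit
0: miss, frames [6, 5, 4, 1, 0]
4: hit
0: hit
5: hit
8: miss, evict 6, frames [5, 4, 1, 0, 8]
5: hit
1: hit
5: hit
Page faults: 6.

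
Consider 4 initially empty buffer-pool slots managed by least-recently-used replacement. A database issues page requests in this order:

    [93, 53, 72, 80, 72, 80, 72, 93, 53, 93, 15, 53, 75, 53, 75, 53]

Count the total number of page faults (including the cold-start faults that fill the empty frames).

93: miss, frames (93)
53: miss, frames (93 53)
72: miss, frames (93 53 72)
80: miss, frames (93 53 72 80)
72: hit
80: hit
72: hit
93: hit
53: hit
93: hit
15: miss, evict 80, frames (72 53 93 15)
53: hit
75: miss, evict 72, frames (93 15 53 75)
53: hit
75: hit
53: hit
Page faults: 6.

6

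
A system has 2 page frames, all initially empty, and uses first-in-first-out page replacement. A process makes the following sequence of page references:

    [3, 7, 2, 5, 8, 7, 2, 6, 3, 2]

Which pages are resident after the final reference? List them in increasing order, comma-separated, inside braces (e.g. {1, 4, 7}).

3 -> fault, frames {3}
7 -> fault, frames {3,7}
2 -> fault, evict 3, frames {7,2}
5 -> fault, evict 7, frames {2,5}
8 -> fault, evict 2, frames {5,8}
7 -> fault, evict 5, frames {8,7}
2 -> fault, evict 8, frames {7,2}
6 -> fault, evict 7, frames {2,6}
3 -> fault, evict 2, frames {6,3}
2 -> fault, evict 6, frames {3,2}

{2, 3}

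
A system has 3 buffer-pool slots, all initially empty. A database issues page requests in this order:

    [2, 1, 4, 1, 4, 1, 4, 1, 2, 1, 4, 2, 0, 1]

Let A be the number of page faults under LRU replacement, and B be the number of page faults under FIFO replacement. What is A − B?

Under LRU: F F F . . . . . . . . . F F → 5 faults.
Under FIFO: F F F . . . . . . . . . F . → 4 faults.
A − B = 5 − 4 = 1.

1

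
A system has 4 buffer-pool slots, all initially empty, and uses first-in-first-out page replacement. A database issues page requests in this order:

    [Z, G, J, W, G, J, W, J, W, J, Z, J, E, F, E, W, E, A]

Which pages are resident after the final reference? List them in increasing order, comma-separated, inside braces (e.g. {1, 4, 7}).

{A, E, F, W}

Z → miss, frames (Z)
G → miss, frames (Z G)
J → miss, frames (Z G J)
W → miss, frames (Z G J W)
G → hit
J → hit
W → hit
J → hit
W → hit
J → hit
Z → hit
J → hit
E → miss, evict Z, frames (G J W E)
F → miss, evict G, frames (J W E F)
E → hit
W → hit
E → hit
A → miss, evict J, frames (W E F A)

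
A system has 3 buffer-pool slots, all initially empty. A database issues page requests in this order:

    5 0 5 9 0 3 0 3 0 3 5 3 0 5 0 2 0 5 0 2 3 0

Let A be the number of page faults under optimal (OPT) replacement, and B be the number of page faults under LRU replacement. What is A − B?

Under OPT: F F . F . F . . . . . . . . . F . . . . F . → 6 faults.
Under LRU: F F . F . F . . . . F . . . . F . . . . F . → 7 faults.
A − B = 6 − 7 = -1.

-1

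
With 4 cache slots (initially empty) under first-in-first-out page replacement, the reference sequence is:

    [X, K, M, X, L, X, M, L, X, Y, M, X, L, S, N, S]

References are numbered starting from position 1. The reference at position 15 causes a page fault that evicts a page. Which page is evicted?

pos 1: X: miss, frames [X]
pos 2: K: miss, frames [X, K]
pos 3: M: miss, frames [X, K, M]
pos 4: X: hit
pos 5: L: miss, frames [X, K, M, L]
pos 6: X: hit
pos 7: M: hit
pos 8: L: hit
pos 9: X: hit
pos 10: Y: miss, evict X, frames [K, M, L, Y]
pos 11: M: hit
pos 12: X: miss, evict K, frames [M, L, Y, X]
pos 13: L: hit
pos 14: S: miss, evict M, frames [L, Y, X, S]
pos 15: N: miss, evict L, frames [Y, X, S, N]
At position 15, page L is evicted.

L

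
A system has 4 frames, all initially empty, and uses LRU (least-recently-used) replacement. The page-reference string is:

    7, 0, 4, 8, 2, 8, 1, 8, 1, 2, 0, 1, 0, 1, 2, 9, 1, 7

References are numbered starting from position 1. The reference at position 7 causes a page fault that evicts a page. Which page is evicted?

pos 1: 7: miss, frames (7)
pos 2: 0: miss, frames (7 0)
pos 3: 4: miss, frames (7 0 4)
pos 4: 8: miss, frames (7 0 4 8)
pos 5: 2: miss, evict 7, frames (0 4 8 2)
pos 6: 8: hit
pos 7: 1: miss, evict 0, frames (4 2 8 1)
At position 7, page 0 is evicted.

0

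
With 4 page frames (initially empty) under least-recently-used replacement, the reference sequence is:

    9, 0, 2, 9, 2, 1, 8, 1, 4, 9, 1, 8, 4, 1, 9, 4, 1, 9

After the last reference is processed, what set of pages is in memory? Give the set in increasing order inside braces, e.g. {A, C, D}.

{1, 4, 8, 9}

9 → fault, frames (9)
0 → fault, frames (9 0)
2 → fault, frames (9 0 2)
9 → hit
2 → hit
1 → fault, frames (0 9 2 1)
8 → fault, evict 0, frames (9 2 1 8)
1 → hit
4 → fault, evict 9, frames (2 8 1 4)
9 → fault, evict 2, frames (8 1 4 9)
1 → hit
8 → hit
4 → hit
1 → hit
9 → hit
4 → hit
1 → hit
9 → hit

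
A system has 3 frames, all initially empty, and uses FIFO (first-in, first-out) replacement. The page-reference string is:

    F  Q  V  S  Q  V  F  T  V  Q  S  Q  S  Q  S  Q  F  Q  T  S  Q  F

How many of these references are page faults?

F → fault, frames {F}
Q → fault, frames {F,Q}
V → fault, frames {F,Q,V}
S → fault, evict F, frames {Q,V,S}
Q → hit
V → hit
F → fault, evict Q, frames {V,S,F}
T → fault, evict V, frames {S,F,T}
V → fault, evict S, frames {F,T,V}
Q → fault, evict F, frames {T,V,Q}
S → fault, evict T, frames {V,Q,S}
Q → hit
S → hit
Q → hit
S → hit
Q → hit
F → fault, evict V, frames {Q,S,F}
Q → hit
T → fault, evict Q, frames {S,F,T}
S → hit
Q → fault, evict S, frames {F,T,Q}
F → hit
Page faults: 12.

12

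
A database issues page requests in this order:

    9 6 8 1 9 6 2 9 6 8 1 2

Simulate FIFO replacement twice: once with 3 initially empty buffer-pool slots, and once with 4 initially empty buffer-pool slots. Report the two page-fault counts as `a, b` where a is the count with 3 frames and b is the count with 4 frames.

3 frames: F F F F F F F . . F F . → 9 faults.
4 frames: F F F F . . F F F F F F → 10 faults.
10 > 9: adding a frame increased faults — Belady's anomaly.

9, 10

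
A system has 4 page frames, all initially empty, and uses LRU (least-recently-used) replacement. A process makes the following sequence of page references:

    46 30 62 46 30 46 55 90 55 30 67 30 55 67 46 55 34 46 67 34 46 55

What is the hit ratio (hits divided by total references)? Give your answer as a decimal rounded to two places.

0.64

46: fault, frames {46}
30: fault, frames {46,30}
62: fault, frames {46,30,62}
46: hit
30: hit
46: hit
55: fault, frames {62,30,46,55}
90: fault, evict 62, frames {30,46,55,90}
55: hit
30: hit
67: fault, evict 46, frames {90,55,30,67}
30: hit
55: hit
67: hit
46: fault, evict 90, frames {30,55,67,46}
55: hit
34: fault, evict 30, frames {67,46,55,34}
46: hit
67: hit
34: hit
46: hit
55: hit
Hits: 14 of 22 references → 14/22 = 0.6364.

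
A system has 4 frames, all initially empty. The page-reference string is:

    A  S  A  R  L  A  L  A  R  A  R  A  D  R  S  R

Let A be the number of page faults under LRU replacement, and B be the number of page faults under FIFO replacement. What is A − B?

1

Under LRU: F F . F F . . . . . . . F . F . → 6 faults.
Under FIFO: F F . F F . . . . . . . F . . . → 5 faults.
A − B = 6 − 5 = 1.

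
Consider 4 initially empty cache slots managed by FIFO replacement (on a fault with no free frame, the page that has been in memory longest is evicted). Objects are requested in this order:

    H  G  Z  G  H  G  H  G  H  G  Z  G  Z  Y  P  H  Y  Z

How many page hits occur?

H → fault, frames [H]
G → fault, frames [H, G]
Z → fault, frames [H, G, Z]
G → hit
H → hit
G → hit
H → hit
G → hit
H → hit
G → hit
Z → hit
G → hit
Z → hit
Y → fault, frames [H, G, Z, Y]
P → fault, evict H, frames [G, Z, Y, P]
H → fault, evict G, frames [Z, Y, P, H]
Y → hit
Z → hit
Hits: 12.

12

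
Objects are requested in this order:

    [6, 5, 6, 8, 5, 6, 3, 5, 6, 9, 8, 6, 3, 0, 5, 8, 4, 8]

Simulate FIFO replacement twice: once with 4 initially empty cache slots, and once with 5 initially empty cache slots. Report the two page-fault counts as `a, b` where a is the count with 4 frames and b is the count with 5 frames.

10, 7

4 frames: F F . F . . F . . F . F . F F F F . → 10 faults.
5 frames: F F . F . . F . . F . . . F . . F . → 7 faults.
7 < 10: adding a frame reduced faults, as is typical.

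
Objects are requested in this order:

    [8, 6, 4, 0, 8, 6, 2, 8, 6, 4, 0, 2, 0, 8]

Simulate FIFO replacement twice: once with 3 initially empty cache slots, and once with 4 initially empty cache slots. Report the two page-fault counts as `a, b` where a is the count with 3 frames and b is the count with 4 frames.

10, 11

3 frames: F F F F F F F . . F F . . F → 10 faults.
4 frames: F F F F . . F F F F F F . F → 11 faults.
11 > 10: adding a frame increased faults — Belady's anomaly.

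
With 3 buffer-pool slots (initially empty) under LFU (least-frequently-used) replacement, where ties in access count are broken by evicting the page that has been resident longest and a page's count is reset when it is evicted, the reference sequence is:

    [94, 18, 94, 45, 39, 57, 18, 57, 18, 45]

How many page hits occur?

3

94 -> fault, frames (94)
18 -> fault, frames (94 18)
94 -> hit
45 -> fault, frames (94 18 45)
39 -> fault, evict 18, frames (94 45 39)
57 -> fault, evict 45, frames (94 39 57)
18 -> fault, evict 39, frames (94 57 18)
57 -> hit
18 -> hit
45 -> fault, evict 94, frames (57 18 45)
Hits: 3.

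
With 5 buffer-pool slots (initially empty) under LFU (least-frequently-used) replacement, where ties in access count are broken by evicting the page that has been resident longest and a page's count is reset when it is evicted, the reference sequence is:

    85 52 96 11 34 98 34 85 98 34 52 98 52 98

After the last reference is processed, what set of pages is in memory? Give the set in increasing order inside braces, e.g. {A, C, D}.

85 → miss, frames {85}
52 → miss, frames {85,52}
96 → miss, frames {85,52,96}
11 → miss, frames {85,52,96,11}
34 → miss, frames {85,52,96,11,34}
98 → miss, evict 85, frames {52,96,11,34,98}
34 → hit
85 → miss, evict 52, frames {96,11,34,98,85}
98 → hit
34 → hit
52 → miss, evict 96, frames {11,34,98,85,52}
98 → hit
52 → hit
98 → hit

{11, 34, 52, 85, 98}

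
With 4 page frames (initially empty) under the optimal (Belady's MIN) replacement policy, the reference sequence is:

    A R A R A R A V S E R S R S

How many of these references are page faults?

5

A: fault, frames (A)
R: fault, frames (A R)
A: hit
R: hit
A: hit
R: hit
A: hit
V: fault, frames (A R V)
S: fault, frames (A R V S)
E: fault, evict V, frames (A R S E)
R: hit
S: hit
R: hit
S: hit
Page faults: 5.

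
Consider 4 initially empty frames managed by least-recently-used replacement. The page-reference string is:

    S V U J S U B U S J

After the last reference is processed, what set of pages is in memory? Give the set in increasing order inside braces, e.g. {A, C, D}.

{B, J, S, U}

S → fault, frames (S)
V → fault, frames (S V)
U → fault, frames (S V U)
J → fault, frames (S V U J)
S → hit
U → hit
B → fault, evict V, frames (J S U B)
U → hit
S → hit
J → hit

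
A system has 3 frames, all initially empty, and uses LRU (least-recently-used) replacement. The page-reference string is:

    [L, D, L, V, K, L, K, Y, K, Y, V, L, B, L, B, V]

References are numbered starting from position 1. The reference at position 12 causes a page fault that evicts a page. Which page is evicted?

pos 1: L -> miss, frames (L)
pos 2: D -> miss, frames (L D)
pos 3: L -> hit
pos 4: V -> miss, frames (D L V)
pos 5: K -> miss, evict D, frames (L V K)
pos 6: L -> hit
pos 7: K -> hit
pos 8: Y -> miss, evict V, frames (L K Y)
pos 9: K -> hit
pos 10: Y -> hit
pos 11: V -> miss, evict L, frames (K Y V)
pos 12: L -> miss, evict K, frames (Y V L)
At position 12, page K is evicted.

K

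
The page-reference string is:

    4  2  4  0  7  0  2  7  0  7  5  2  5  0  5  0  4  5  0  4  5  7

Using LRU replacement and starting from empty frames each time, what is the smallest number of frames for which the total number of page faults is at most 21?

f=1: 22 faults
f=2: 16 faults
f=3: 10 faults
f=4: 7 faults
f=5: 5 faults
Smallest f with faults ≤ 21 is 2.

2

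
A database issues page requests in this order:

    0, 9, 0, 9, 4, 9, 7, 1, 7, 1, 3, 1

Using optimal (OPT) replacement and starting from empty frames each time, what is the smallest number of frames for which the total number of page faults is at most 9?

2

f=1: 12 faults
f=2: 6 faults
f=3: 6 faults
f=4: 6 faults
f=5: 6 faults
f=6: 6 faults
Smallest f with faults ≤ 9 is 2.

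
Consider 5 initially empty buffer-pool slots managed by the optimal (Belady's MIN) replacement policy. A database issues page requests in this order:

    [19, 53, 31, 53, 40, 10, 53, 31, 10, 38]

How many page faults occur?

19: miss, frames {19}
53: miss, frames {19,53}
31: miss, frames {19,53,31}
53: hit
40: miss, frames {19,53,31,40}
10: miss, frames {19,53,31,40,10}
53: hit
31: hit
10: hit
38: miss, evict 10, frames {19,53,31,40,38}
Page faults: 6.

6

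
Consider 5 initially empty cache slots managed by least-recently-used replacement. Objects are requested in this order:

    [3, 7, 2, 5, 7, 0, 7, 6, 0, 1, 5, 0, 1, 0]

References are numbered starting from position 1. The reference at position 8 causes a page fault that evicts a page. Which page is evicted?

pos 1: 3 → fault, frames (3)
pos 2: 7 → fault, frames (3 7)
pos 3: 2 → fault, frames (3 7 2)
pos 4: 5 → fault, frames (3 7 2 5)
pos 5: 7 → hit
pos 6: 0 → fault, frames (3 2 5 7 0)
pos 7: 7 → hit
pos 8: 6 → fault, evict 3, frames (2 5 0 7 6)
At position 8, page 3 is evicted.

3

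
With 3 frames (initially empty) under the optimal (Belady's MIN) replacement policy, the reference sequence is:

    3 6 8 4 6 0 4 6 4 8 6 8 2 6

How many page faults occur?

7

3 -> fault, frames {3}
6 -> fault, frames {3,6}
8 -> fault, frames {3,6,8}
4 -> fault, evict 3, frames {6,8,4}
6 -> hit
0 -> fault, evict 8, frames {6,4,0}
4 -> hit
6 -> hit
4 -> hit
8 -> fault, evict 0, frames {6,4,8}
6 -> hit
8 -> hit
2 -> fault, evict 8, frames {6,4,2}
6 -> hit
Page faults: 7.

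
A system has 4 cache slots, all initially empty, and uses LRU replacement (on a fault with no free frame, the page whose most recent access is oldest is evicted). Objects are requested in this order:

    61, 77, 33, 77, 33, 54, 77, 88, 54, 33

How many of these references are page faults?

5

61: miss, frames (61)
77: miss, frames (61 77)
33: miss, frames (61 77 33)
77: hit
33: hit
54: miss, frames (61 77 33 54)
77: hit
88: miss, evict 61, frames (33 54 77 88)
54: hit
33: hit
Page faults: 5.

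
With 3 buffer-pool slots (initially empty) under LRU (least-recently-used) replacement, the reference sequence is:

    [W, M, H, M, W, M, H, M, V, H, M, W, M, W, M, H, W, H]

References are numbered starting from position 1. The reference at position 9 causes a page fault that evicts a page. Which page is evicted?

pos 1: W -> fault, frames [W]
pos 2: M -> fault, frames [W, M]
pos 3: H -> fault, frames [W, M, H]
pos 4: M -> hit
pos 5: W -> hit
pos 6: M -> hit
pos 7: H -> hit
pos 8: M -> hit
pos 9: V -> fault, evict W, frames [H, M, V]
At position 9, page W is evicted.

W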